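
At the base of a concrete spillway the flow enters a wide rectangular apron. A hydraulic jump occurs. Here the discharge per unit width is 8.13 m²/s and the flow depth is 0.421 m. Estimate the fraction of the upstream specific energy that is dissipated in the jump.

ΔE/E₁ = 0.714 (71.4%)

V₁ = q/y₁ = 8.13/0.421 = 19.3 m/s. Fr₁ = V₁/√(g·y₁) = 19.3/√(9.81×0.421) = 9.50.
From the momentum equation for a rectangular channel, y₂/y₁ = ½[√(1 + 8Fr₁²) − 1] = ½[√723.4 − 1] = 12.9.
y₂ = 12.9 × 0.421 = 5.45 m.
E₁ = y₁ + V₁²/2g = 19.4 m. ΔE = (y₂ − y₁)³/(4y₁y₂) = 13.9 m. ΔE/E₁ = 13.9/19.4 = 0.714.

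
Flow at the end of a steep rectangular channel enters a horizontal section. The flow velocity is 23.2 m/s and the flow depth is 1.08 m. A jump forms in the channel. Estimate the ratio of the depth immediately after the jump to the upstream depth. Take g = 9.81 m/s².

Fr₁ = V₁/√(g·y₁) = 23.2/√(9.81×1.08) = 7.13.
Conjugate-depth relation: y₂/y₁ = ½[√(1 + 8Fr₁²) − 1] = ½[√407.4 − 1] = 9.59.

y₂/y₁ = 9.59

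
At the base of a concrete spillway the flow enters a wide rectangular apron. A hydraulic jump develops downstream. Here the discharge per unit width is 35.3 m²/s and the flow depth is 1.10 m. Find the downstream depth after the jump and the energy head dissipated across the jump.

y₂ = 14.7 m; ΔE = 38.6 m

V₁ = q/y₁ = 35.3/1.10 = 32.1 m/s. Fr₁ = V₁/√(g·y₁) = 32.1/√(9.81×1.10) = 9.77.
From the momentum equation for a rectangular channel, y₂/y₁ = ½[√(1 + 8Fr₁²) − 1] = ½[√764.5 − 1] = 13.3.
y₂ = 13.3 × 1.10 = 14.7 m.
Head loss: ΔE = (y₂ − y₁)³/(4y₁y₂) = (14.7 − 1.10)³/(4×1.10×14.7) = 2492/64.5 = 38.6 m.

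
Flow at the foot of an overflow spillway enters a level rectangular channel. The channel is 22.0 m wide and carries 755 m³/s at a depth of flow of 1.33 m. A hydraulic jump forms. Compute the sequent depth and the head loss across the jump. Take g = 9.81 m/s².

y₂ = 12.8 m; ΔE = 22.1 m

q = Q/b = 755/22.0 = 34.3 m²/s; V₁ = q/y₁ = 25.8 m/s. Fr₁ = V₁/√(g·y₁) = 7.14.
From the momentum equation for a rectangular channel, y₂/y₁ = ½[√(1 + 8Fr₁²) − 1] = ½[√409.2 − 1] = 9.61.
y₂ = 9.61 × 1.33 = 12.8 m.
Head loss: ΔE = (y₂ − y₁)³/(4y₁y₂) = (12.8 − 1.33)³/(4×1.33×12.8) = 1504/68.0 = 22.1 m.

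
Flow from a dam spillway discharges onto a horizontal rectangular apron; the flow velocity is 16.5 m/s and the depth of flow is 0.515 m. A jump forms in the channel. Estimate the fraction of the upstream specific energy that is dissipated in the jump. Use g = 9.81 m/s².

Fr₁ = V₁/√(g·y₁) = 16.5/√(9.81×0.515) = 7.34.
Conjugate-depth relation: y₂/y₁ = ½[√(1 + 8Fr₁²) − 1] = ½[√432.1 − 1] = 9.89.
y₂ = 9.89 × 0.515 = 5.10 m.
E₁ = y₁ + V₁²/2g = 14.4 m. ΔE = (y₂ − y₁)³/(4y₁y₂) = 9.15 m. ΔE/E₁ = 9.15/14.4 = 0.636.

ΔE/E₁ = 0.636 (63.6%)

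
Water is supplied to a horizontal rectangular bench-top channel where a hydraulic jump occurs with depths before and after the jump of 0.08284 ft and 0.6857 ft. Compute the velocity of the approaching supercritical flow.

For a rectangular channel the momentum equation gives q² = ½·g·y₁·y₂·(y₁ + y₂) = ½×32.2×0.08284×0.6857×0.7685 = 0.7029.
q = √0.7029 = 0.8384 ft²/s.
V₁ = q/y₁ = 0.8384/0.08284 = 10.12 ft/s.

V₁ = 10.12 ft/s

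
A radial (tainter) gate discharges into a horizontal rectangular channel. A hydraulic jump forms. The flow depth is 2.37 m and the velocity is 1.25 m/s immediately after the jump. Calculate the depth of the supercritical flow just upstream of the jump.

Fr₂ = V₂/√(g·y₂) = 1.25/√(9.81×2.37) = 0.259.
The Bélanger relation is symmetric: y₁/y₂ = ½[√(1 + 8Fr₂²) − 1] = ½[√1.538 − 1] = 0.120.
y₁ = 0.120 × 2.37 = 0.284 m.

y₁ = 0.284 m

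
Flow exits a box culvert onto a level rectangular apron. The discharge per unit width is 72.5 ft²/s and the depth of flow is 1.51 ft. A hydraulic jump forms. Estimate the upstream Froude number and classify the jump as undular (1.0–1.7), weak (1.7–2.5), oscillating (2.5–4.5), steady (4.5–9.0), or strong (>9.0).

Fr₁ = 6.89; steady jump

V₁ = q/y₁ = 72.5/1.51 = 48.0 ft/s. Fr₁ = V₁/√(g·y₁) = 48.0/√(32.2×1.51) = 6.89.
Fr₁ = 6.89 lies in the steady range.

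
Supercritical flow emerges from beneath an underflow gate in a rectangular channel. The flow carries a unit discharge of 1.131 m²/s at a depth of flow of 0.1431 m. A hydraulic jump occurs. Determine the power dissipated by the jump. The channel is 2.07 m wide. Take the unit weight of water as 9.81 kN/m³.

P = 46.09 kW

V₁ = q/y₁ = 1.131/0.1431 = 7.904 m/s. Fr₁ = V₁/√(g·y₁) = 7.904/√(9.81×0.1431) = 6.671.
Sequent-depth ratio: y₂/y₁ = ½[√(1 + 8Fr₁²) − 1] = ½[√356.98 − 1] = 8.947.
y₂ = 8.947 × 0.1431 = 1.280 m.
V₂ = q/y₂ = 1.131/1.280 = 0.8834 m/s. E₁ = y₁ + V₁²/2g = 3.327 m; E₂ = y₂ + V₂²/2g = 1.320 m. ΔE = E₁ − E₂ = 2.007 m.
Q = q·b = 1.131 × 2.07 = 2.341 m³/s. P = γ·Q·ΔE = 9.81 × 2.341 × 2.007 = 46.09 kW.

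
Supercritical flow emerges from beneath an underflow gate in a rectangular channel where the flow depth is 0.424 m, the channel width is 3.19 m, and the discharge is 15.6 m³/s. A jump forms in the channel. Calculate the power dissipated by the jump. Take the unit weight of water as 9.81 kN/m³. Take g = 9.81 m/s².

P = 597 kW

q = Q/b = 15.6/3.19 = 4.89 m²/s; V₁ = q/y₁ = 11.5 m/s. Fr₁ = V₁/√(g·y₁) = 5.66.
From the momentum equation for a rectangular channel, y₂/y₁ = ½[√(1 + 8Fr₁²) − 1] = ½[√256.9 − 1] = 7.51.
y₂ = 7.51 × 0.424 = 3.19 m.
Head loss: ΔE = (y₂ − y₁)³/(4y₁y₂) = (3.19 − 0.424)³/(4×0.424×3.19) = 21.1/5.40 = 3.90 m.
P = γ·Q·ΔE = 9.81 × 15.6 × 3.90 = 597 kW.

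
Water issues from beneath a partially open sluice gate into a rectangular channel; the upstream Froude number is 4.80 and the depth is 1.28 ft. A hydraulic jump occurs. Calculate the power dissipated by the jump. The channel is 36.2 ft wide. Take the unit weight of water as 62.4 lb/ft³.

P = 1228 hp

Fr₁ = 4.80 (given).
Sequent-depth ratio: y₂/y₁ = ½[√(1 + 8Fr₁²) − 1] = ½[√185.3 − 1] = 6.31.
y₂ = 6.31 × 1.28 = 8.07 ft.
V₁ = Fr₁·√(g·y₁) = 4.80×√(32.2×1.28) = 30.8 ft/s; q = V₁·y₁ = 39.4 ft²/s. V₂ = q/y₂ = 39.4/8.07 = 4.89 ft/s. E₁ = y₁ + V₁²/2g = 16.0 ft; E₂ = y₂ + V₂²/2g = 8.44 ft. ΔE = E₁ − E₂ = 7.58 ft.
Q = q·b = 39.4 × 36.2 = 1428 cfs. P = γ·Q·ΔE/550 = 62.4 × 1428 × 7.58 / 550 = 1228 hp.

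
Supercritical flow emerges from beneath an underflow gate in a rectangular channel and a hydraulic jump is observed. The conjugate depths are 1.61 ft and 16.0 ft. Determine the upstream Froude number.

For a rectangular channel the momentum equation gives q² = ½·g·y₁·y₂·(y₁ + y₂) = ½×32.2×1.61×16.0×17.6 = 7304.
q = √7304 = 85.5 ft²/s.
V₁ = q/y₁ = 53.1 ft/s; Fr₁ = V₁/√(g·y₁) = 7.37.

Fr₁ = 7.37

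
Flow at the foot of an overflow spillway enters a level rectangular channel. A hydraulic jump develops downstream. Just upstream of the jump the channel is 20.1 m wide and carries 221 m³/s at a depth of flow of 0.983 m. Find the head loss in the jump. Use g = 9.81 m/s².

ΔE = 2.52 m

q = Q/b = 221/20.1 = 11.0 m²/s; V₁ = q/y₁ = 11.2 m/s. Fr₁ = V₁/√(g·y₁) = 3.60.
Conjugate-depth relation: y₂/y₁ = ½[√(1 + 8Fr₁²) − 1] = ½[√104.8 − 1] = 4.62.
y₂ = 4.62 × 0.983 = 4.54 m.
V₂ = q/y₂ = 11.0/4.54 = 2.42 m/s. E₁ = y₁ + V₁²/2g = 7.36 m; E₂ = y₂ + V₂²/2g = 4.84 m. ΔE = E₁ − E₂ = 2.52 m.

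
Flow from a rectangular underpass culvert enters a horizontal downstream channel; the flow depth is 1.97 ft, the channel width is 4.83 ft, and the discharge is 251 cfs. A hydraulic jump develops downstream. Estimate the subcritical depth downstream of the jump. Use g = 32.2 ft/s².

y₂ = 8.29 ft

q = Q/b = 251/4.83 = 52.0 ft²/s; V₁ = q/y₁ = 26.4 ft/s. Fr₁ = V₁/√(g·y₁) = 3.31.
Bélanger equation: y₂/y₁ = ½[√(1 + 8Fr₁²) − 1] = ½[√88.76 − 1] = 4.21.
y₂ = 4.21 × 1.97 = 8.29 ft.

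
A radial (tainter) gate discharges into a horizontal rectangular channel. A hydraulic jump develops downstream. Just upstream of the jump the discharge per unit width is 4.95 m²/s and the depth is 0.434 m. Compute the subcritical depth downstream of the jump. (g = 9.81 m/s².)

y₂ = 3.18 m

V₁ = q/y₁ = 4.95/0.434 = 11.4 m/s. Fr₁ = V₁/√(g·y₁) = 11.4/√(9.81×0.434) = 5.53.
Sequent-depth ratio: y₂/y₁ = ½[√(1 + 8Fr₁²) − 1] = ½[√245.4 − 1] = 7.33.
y₂ = 7.33 × 0.434 = 3.18 m.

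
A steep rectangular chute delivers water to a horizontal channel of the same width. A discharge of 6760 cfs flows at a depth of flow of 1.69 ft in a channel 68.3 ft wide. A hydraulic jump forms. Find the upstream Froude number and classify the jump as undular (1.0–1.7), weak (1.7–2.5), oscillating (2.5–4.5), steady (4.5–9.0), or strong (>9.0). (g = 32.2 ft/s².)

q = Q/b = 6760/68.3 = 99.0 ft²/s; V₁ = q/y₁ = 58.6 ft/s. Fr₁ = V₁/√(g·y₁) = 7.94.
Fr₁ = 7.94 lies in the steady range.

Fr₁ = 7.94; steady jump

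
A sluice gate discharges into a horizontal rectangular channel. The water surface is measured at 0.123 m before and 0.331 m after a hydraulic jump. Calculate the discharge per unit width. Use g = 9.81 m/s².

q = 0.301 m²/s

For a rectangular channel the momentum equation gives q² = ½·g·y₁·y₂·(y₁ + y₂) = ½×9.81×0.123×0.331×0.454 = 0.0907.
q = √0.0907 = 0.301 m²/s.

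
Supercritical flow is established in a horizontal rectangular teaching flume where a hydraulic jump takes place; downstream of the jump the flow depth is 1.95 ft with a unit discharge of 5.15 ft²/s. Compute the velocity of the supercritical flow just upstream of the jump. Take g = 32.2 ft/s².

V₁ = 14.1 ft/s

V₂ = q/y₂ = 5.15/1.95 = 2.64 ft/s; Fr₂ = V₂/√(g·y₂) = 0.333.
The Bélanger relation is symmetric: y₁/y₂ = ½[√(1 + 8Fr₂²) − 1] = ½[√1.889 − 1] = 0.187.
y₁ = 0.187 × 1.95 = 0.365 ft.
V₁ = q/y₁ = 5.15/0.365 = 14.1 ft/s.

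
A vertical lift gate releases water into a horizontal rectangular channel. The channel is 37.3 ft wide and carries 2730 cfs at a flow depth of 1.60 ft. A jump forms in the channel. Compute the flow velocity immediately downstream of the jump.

q = Q/b = 2730/37.3 = 73.2 ft²/s; V₁ = q/y₁ = 45.7 ft/s. Fr₁ = V₁/√(g·y₁) = 6.37.
Bélanger equation: y₂/y₁ = ½[√(1 + 8Fr₁²) − 1] = ½[√325.9 − 1] = 8.53.
y₂ = 8.53 × 1.60 = 13.6 ft.
V₂ = q/y₂ = 73.2/13.6 = 5.36 ft/s.

V₂ = 5.36 ft/s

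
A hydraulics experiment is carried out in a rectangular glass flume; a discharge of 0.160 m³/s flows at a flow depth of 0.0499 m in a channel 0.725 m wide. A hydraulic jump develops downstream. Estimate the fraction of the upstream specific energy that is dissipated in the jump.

ΔE/E₁ = 0.584 (58.4%)

q = Q/b = 0.160/0.725 = 0.221 m²/s; V₁ = q/y₁ = 4.42 m/s. Fr₁ = V₁/√(g·y₁) = 6.32.
By Bélanger, y₂/y₁ = ½[√(1 + 8Fr₁²) − 1] = ½[√320.7 − 1] = 8.45.
y₂ = 8.45 × 0.0499 = 0.422 m.
E₁ = y₁ + V₁²/2g = 1.05 m. ΔE = (y₂ − y₁)³/(4y₁y₂) = 0.611 m. ΔE/E₁ = 0.611/1.05 = 0.584.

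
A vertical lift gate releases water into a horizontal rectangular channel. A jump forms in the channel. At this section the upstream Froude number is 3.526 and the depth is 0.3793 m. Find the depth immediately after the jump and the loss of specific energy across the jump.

y₂ = 1.711 m; ΔE = 0.9101 m

Fr₁ = 3.526 (given).
Sequent-depth ratio: y₂/y₁ = ½[√(1 + 8Fr₁²) − 1] = ½[√100.46 − 1] = 4.512.
y₂ = 4.512 × 0.3793 = 1.711 m.
V₁ = Fr₁·√(g·y₁) = 3.526×√(9.81×0.3793) = 6.802 m/s; q = V₁·y₁ = 2.580 m²/s. V₂ = q/y₂ = 2.580/1.711 = 1.508 m/s. E₁ = y₁ + V₁²/2g = 2.737 m; E₂ = y₂ + V₂²/2g = 1.827 m. ΔE = E₁ − E₂ = 0.9101 m.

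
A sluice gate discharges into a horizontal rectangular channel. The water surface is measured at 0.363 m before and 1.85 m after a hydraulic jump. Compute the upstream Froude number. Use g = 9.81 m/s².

Fr₁ = 3.94

For a rectangular channel the momentum equation gives q² = ½·g·y₁·y₂·(y₁ + y₂) = ½×9.81×0.363×1.85×2.21 = 7.29.
q = √7.29 = 2.70 m²/s.
V₁ = q/y₁ = 7.44 m/s; Fr₁ = V₁/√(g·y₁) = 3.94.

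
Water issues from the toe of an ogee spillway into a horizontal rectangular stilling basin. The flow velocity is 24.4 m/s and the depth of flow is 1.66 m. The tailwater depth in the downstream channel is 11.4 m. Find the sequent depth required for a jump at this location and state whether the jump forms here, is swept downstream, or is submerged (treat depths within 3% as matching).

Fr₁ = V₁/√(g·y₁) = 24.4/√(9.81×1.66) = 6.05.
From the momentum equation for a rectangular channel, y₂/y₁ = ½[√(1 + 8Fr₁²) − 1] = ½[√293.5 − 1] = 8.07.
y₂ = 8.07 × 1.66 = 13.4 m.
Tailwater y_tw = 11.4 m: y_tw < y₂, so the jump is swept downstream.

y₂ = 13.4 m; the jump is swept downstream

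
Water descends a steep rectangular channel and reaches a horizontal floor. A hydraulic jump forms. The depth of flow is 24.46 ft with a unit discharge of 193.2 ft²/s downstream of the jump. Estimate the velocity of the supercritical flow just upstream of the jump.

V₁ = 56.79 ft/s

V₂ = q/y₂ = 193.2/24.46 = 7.899 ft/s; Fr₂ = V₂/√(g·y₂) = 0.2814.
From the momentum equation (using Fr₂), y₁/y₂ = ½[√(1 + 8Fr₂²) − 1] = ½[√1.6337 − 1] = 0.1391.
y₁ = 0.1391 × 24.46 = 3.402 ft.
V₁ = q/y₁ = 193.2/3.402 = 56.79 ft/s.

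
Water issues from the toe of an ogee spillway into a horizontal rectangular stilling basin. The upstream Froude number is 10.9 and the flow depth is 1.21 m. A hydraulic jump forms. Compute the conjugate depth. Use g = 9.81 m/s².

y₂ = 18.1 m

Fr₁ = 10.9 (given).
From the momentum equation for a rectangular channel, y₂/y₁ = ½[√(1 + 8Fr₁²) − 1] = ½[√951.5 − 1] = 14.9.
y₂ = 14.9 × 1.21 = 18.1 m.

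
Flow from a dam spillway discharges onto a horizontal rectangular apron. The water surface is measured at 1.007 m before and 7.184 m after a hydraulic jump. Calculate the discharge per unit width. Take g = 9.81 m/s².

For a rectangular channel the momentum equation gives q² = ½·g·y₁·y₂·(y₁ + y₂) = ½×9.81×1.007×7.184×8.191 = 290.7.
q = √290.7 = 17.05 m²/s.

q = 17.05 m²/s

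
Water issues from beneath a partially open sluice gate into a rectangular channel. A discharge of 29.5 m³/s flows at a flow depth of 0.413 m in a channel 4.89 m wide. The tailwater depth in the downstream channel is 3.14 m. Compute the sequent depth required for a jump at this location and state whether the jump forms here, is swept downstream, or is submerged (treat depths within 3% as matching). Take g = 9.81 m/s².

y₂ = 4.04 m; the jump is swept downstream

q = Q/b = 29.5/4.89 = 6.03 m²/s; V₁ = q/y₁ = 14.6 m/s. Fr₁ = V₁/√(g·y₁) = 7.26.
From the momentum equation for a rectangular channel, y₂/y₁ = ½[√(1 + 8Fr₁²) − 1] = ½[√422.3 − 1] = 9.78.
y₂ = 9.78 × 0.413 = 4.04 m.
Tailwater y_tw = 3.14 m: y_tw < y₂, so the jump is swept downstream.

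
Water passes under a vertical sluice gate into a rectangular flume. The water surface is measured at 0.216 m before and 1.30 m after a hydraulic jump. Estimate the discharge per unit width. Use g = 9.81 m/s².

q = 1.44 m²/s

For a rectangular channel the momentum equation gives q² = ½·g·y₁·y₂·(y₁ + y₂) = ½×9.81×0.216×1.30×1.52 = 2.09.
q = √2.09 = 1.44 m²/s.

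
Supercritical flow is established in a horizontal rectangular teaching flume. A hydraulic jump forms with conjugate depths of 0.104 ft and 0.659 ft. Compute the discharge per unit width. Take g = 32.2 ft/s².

q = 0.918 ft²/s

For a rectangular channel the momentum equation gives q² = ½·g·y₁·y₂·(y₁ + y₂) = ½×32.2×0.104×0.659×0.763 = 0.842.
q = √0.842 = 0.918 ft²/s.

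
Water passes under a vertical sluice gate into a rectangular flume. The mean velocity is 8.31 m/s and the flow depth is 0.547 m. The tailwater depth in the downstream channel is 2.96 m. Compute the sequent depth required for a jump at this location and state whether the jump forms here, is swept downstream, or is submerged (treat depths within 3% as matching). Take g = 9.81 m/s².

Fr₁ = V₁/√(g·y₁) = 8.31/√(9.81×0.547) = 3.59.
Bélanger equation: y₂/y₁ = ½[√(1 + 8Fr₁²) − 1] = ½[√104.0 − 1] = 4.60.
y₂ = 4.60 × 0.547 = 2.52 m.
Tailwater y_tw = 2.96 m: y_tw > y₂, so the jump is submerged.

y₂ = 2.52 m; the jump is submerged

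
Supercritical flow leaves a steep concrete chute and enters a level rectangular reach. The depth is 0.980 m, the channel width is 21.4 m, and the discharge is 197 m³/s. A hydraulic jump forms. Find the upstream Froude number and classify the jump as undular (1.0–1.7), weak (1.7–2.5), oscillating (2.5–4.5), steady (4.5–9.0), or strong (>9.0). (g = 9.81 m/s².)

q = Q/b = 197/21.4 = 9.21 m²/s; V₁ = q/y₁ = 9.39 m/s. Fr₁ = V₁/√(g·y₁) = 3.03.
Fr₁ = 3.03 lies in the oscillating range.

Fr₁ = 3.03; oscillating jump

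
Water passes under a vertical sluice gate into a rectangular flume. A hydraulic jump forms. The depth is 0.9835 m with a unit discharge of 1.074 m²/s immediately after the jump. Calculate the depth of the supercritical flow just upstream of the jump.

V₂ = q/y₂ = 1.074/0.9835 = 1.092 m/s; Fr₂ = V₂/√(g·y₂) = 0.3516.
The Bélanger relation is symmetric: y₁/y₂ = ½[√(1 + 8Fr₂²) − 1] = ½[√1.9888 − 1] = 0.2051.
y₁ = 0.2051 × 0.9835 = 0.2017 m.

y₁ = 0.2017 m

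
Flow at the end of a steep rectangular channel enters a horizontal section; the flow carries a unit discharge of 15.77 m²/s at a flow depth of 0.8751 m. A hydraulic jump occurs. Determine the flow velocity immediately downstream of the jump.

V₁ = q/y₁ = 15.77/0.8751 = 18.02 m/s. Fr₁ = V₁/√(g·y₁) = 18.02/√(9.81×0.8751) = 6.151.
Conjugate-depth relation: y₂/y₁ = ½[√(1 + 8Fr₁²) − 1] = ½[√303.63 − 1] = 8.212.
y₂ = 8.212 × 0.8751 = 7.187 m.
V₂ = q/y₂ = 15.77/7.187 = 2.194 m/s.

V₂ = 2.194 m/s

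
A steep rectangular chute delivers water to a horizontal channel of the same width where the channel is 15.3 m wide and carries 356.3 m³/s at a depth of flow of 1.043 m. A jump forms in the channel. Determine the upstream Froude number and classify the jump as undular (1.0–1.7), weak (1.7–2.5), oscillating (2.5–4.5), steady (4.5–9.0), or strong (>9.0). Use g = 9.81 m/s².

q = Q/b = 356.3/15.3 = 23.29 m²/s; V₁ = q/y₁ = 22.33 m/s. Fr₁ = V₁/√(g·y₁) = 6.980.
Fr₁ = 6.980 lies in the steady range.

Fr₁ = 6.980; steady jump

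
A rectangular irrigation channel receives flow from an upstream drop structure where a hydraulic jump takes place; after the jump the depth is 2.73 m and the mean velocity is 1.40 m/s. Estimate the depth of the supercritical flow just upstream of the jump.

y₁ = 0.354 m

Fr₂ = V₂/√(g·y₂) = 1.40/√(9.81×2.73) = 0.271.
Since the conjugate-depth ratio holds either way, y₁/y₂ = ½[√(1 + 8Fr₂²) − 1] = ½[√1.585 − 1] = 0.130.
y₁ = 0.130 × 2.73 = 0.354 m.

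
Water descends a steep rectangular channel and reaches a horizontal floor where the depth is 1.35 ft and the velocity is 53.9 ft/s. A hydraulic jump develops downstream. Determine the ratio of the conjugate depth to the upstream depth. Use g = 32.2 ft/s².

y₂/y₁ = 11.1

Fr₁ = V₁/√(g·y₁) = 53.9/√(32.2×1.35) = 8.18.
By Bélanger, y₂/y₁ = ½[√(1 + 8Fr₁²) − 1] = ½[√535.7 − 1] = 11.1.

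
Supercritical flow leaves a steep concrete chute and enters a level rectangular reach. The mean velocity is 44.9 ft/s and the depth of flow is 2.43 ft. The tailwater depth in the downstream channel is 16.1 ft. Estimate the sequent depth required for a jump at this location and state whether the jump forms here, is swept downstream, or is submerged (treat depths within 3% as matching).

Fr₁ = V₁/√(g·y₁) = 44.9/√(32.2×2.43) = 5.08.
By Bélanger, y₂/y₁ = ½[√(1 + 8Fr₁²) − 1] = ½[√207.1 − 1] = 6.70.
y₂ = 6.70 × 2.43 = 16.3 ft.
Tailwater y_tw = 16.1 ft: y_tw ≈ y₂, so the jump forms here.

y₂ = 16.3 ft; the jump forms here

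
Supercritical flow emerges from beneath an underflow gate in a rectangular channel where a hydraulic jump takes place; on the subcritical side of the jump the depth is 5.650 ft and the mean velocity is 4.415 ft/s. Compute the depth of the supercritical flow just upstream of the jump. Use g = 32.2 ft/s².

y₁ = 1.025 ft

Fr₂ = V₂/√(g·y₂) = 4.415/√(32.2×5.650) = 0.3273.
The Bélanger relation is symmetric: y₁/y₂ = ½[√(1 + 8Fr₂²) − 1] = ½[√1.8571 − 1] = 0.1814.
y₁ = 0.1814 × 5.650 = 1.025 ft.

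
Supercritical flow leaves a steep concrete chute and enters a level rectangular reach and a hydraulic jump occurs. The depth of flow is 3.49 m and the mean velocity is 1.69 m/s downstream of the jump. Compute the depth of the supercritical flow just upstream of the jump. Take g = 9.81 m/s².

Fr₂ = V₂/√(g·y₂) = 1.69/√(9.81×3.49) = 0.289.
Applying the sequent-depth relation in reverse, y₁/y₂ = ½[√(1 + 8Fr₂²) − 1] = ½[√1.667 − 1] = 0.146.
y₁ = 0.146 × 3.49 = 0.508 m.

y₁ = 0.508 m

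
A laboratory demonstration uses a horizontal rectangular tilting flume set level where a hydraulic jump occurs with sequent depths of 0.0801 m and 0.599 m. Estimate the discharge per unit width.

q = 0.400 m²/s

For a rectangular channel the momentum equation gives q² = ½·g·y₁·y₂·(y₁ + y₂) = ½×9.81×0.0801×0.599×0.679 = 0.160.
q = √0.160 = 0.400 m²/s.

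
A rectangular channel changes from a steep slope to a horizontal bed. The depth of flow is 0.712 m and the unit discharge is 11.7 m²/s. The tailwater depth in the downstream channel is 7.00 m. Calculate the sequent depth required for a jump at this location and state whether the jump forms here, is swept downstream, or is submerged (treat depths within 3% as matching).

y₂ = 5.91 m; the jump is submerged

V₁ = q/y₁ = 11.7/0.712 = 16.4 m/s. Fr₁ = V₁/√(g·y₁) = 16.4/√(9.81×0.712) = 6.22.
Bélanger equation: y₂/y₁ = ½[√(1 + 8Fr₁²) − 1] = ½[√310.3 − 1] = 8.31.
y₂ = 8.31 × 0.712 = 5.91 m.
Tailwater y_tw = 7.00 m: y_tw > y₂, so the jump is submerged.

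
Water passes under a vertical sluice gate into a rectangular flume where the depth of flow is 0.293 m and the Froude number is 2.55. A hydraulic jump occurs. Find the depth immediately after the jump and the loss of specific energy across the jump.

Fr₁ = 2.55 (given).
Bélanger equation: y₂/y₁ = ½[√(1 + 8Fr₁²) − 1] = ½[√53.02 − 1] = 3.14.
y₂ = 3.14 × 0.293 = 0.920 m.
Head loss: ΔE = (y₂ − y₁)³/(4y₁y₂) = (0.920 − 0.293)³/(4×0.293×0.920) = 0.247/1.08 = 0.229 m.

y₂ = 0.920 m; ΔE = 0.229 m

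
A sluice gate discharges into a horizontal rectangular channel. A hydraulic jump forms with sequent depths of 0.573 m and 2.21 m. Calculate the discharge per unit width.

For a rectangular channel the momentum equation gives q² = ½·g·y₁·y₂·(y₁ + y₂) = ½×9.81×0.573×2.21×2.78 = 17.3.
q = √17.3 = 4.16 m²/s.

q = 4.16 m²/s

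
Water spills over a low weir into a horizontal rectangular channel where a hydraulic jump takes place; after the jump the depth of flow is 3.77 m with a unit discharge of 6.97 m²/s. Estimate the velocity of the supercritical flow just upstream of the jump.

V₁ = 11.6 m/s

V₂ = q/y₂ = 6.97/3.77 = 1.85 m/s; Fr₂ = V₂/√(g·y₂) = 0.304.
Since the conjugate-depth ratio holds either way, y₁/y₂ = ½[√(1 + 8Fr₂²) − 1] = ½[√1.739 − 1] = 0.159.
y₁ = 0.159 × 3.77 = 0.601 m.
V₁ = q/y₁ = 6.97/0.601 = 11.6 m/s.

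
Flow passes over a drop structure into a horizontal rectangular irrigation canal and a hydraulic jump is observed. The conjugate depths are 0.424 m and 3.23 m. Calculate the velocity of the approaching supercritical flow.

V₁ = 11.7 m/s

For a rectangular channel the momentum equation gives q² = ½·g·y₁·y₂·(y₁ + y₂) = ½×9.81×0.424×3.23×3.65 = 24.5.
q = √24.5 = 4.95 m²/s.
V₁ = q/y₁ = 4.95/0.424 = 11.7 m/s.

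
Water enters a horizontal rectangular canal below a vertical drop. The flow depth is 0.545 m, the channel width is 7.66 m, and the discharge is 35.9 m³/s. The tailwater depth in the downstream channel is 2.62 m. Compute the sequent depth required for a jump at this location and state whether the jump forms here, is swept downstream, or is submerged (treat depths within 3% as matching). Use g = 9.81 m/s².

y₂ = 2.61 m; the jump forms here

q = Q/b = 35.9/7.66 = 4.69 m²/s; V₁ = q/y₁ = 8.60 m/s. Fr₁ = V₁/√(g·y₁) = 3.72.
By Bélanger, y₂/y₁ = ½[√(1 + 8Fr₁²) − 1] = ½[√111.7 − 1] = 4.78.
y₂ = 4.78 × 0.545 = 2.61 m.
Tailwater y_tw = 2.62 m: y_tw ≈ y₂, so the jump forms here.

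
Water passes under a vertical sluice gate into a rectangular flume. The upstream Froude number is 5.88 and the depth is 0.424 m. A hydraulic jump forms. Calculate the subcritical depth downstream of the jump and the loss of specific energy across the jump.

Fr₁ = 5.88 (given).
By Bélanger, y₂/y₁ = ½[√(1 + 8Fr₁²) − 1] = ½[√277.6 − 1] = 7.83.
y₂ = 7.83 × 0.424 = 3.32 m.
Head loss: ΔE = (y₂ − y₁)³/(4y₁y₂) = (3.32 − 0.424)³/(4×0.424×3.32) = 24.3/5.63 = 4.31 m.

y₂ = 3.32 m; ΔE = 4.31 m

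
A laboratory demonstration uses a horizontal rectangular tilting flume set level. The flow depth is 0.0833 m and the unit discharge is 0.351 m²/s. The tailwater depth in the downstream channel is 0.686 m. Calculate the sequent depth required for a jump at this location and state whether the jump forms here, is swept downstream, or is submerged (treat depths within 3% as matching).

V₁ = q/y₁ = 0.351/0.0833 = 4.21 m/s. Fr₁ = V₁/√(g·y₁) = 4.21/√(9.81×0.0833) = 4.66.
Sequent-depth ratio: y₂/y₁ = ½[√(1 + 8Fr₁²) − 1] = ½[√174.8 − 1] = 6.11.
y₂ = 6.11 × 0.0833 = 0.509 m.
Tailwater y_tw = 0.686 m: y_tw > y₂, so the jump is submerged.

y₂ = 0.509 m; the jump is submerged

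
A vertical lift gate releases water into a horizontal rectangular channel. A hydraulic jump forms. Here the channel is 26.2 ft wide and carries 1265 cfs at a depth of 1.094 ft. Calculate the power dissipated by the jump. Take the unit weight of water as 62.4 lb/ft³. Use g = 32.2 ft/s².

q = Q/b = 1265/26.2 = 48.28 ft²/s; V₁ = q/y₁ = 44.13 ft/s. Fr₁ = V₁/√(g·y₁) = 7.436.
By Bélanger, y₂/y₁ = ½[√(1 + 8Fr₁²) − 1] = ½[√443.34 − 1] = 10.03.
y₂ = 10.03 × 1.094 = 10.97 ft.
V₂ = q/y₂ = 48.28/10.97 = 4.401 ft/s. E₁ = y₁ + V₁²/2g = 31.34 ft; E₂ = y₂ + V₂²/2g = 11.27 ft. ΔE = E₁ − E₂ = 20.07 ft.
P = γ·Q·ΔE/550 = 62.4 × 1265 × 20.07 / 550 = 2880 hp.

P = 2880 hp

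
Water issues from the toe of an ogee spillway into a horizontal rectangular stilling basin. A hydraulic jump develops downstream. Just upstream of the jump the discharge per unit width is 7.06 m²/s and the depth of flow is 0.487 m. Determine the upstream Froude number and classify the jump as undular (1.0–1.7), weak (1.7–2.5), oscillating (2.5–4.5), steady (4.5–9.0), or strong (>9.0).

Fr₁ = 6.63; steady jump

V₁ = q/y₁ = 7.06/0.487 = 14.5 m/s. Fr₁ = V₁/√(g·y₁) = 14.5/√(9.81×0.487) = 6.63.
Fr₁ = 6.63 lies in the steady range.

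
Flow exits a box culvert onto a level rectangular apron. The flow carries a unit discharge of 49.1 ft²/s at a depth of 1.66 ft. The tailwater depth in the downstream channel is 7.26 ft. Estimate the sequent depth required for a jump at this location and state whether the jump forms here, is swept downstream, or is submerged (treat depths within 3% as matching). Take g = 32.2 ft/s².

V₁ = q/y₁ = 49.1/1.66 = 29.6 ft/s. Fr₁ = V₁/√(g·y₁) = 29.6/√(32.2×1.66) = 4.05.
Conjugate-depth relation: y₂/y₁ = ½[√(1 + 8Fr₁²) − 1] = ½[√131.9 − 1] = 5.24.
y₂ = 5.24 × 1.66 = 8.70 ft.
Tailwater y_tw = 7.26 ft: y_tw < y₂, so the jump is swept downstream.

y₂ = 8.70 ft; the jump is swept downstream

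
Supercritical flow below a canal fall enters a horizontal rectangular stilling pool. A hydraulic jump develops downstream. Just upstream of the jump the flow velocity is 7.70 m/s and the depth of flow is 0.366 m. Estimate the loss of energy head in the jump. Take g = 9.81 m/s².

Fr₁ = V₁/√(g·y₁) = 7.70/√(9.81×0.366) = 4.06.
Conjugate-depth relation: y₂/y₁ = ½[√(1 + 8Fr₁²) − 1] = ½[√133.1 − 1] = 5.27.
y₂ = 5.27 × 0.366 = 1.93 m.
Head loss: ΔE = (y₂ − y₁)³/(4y₁y₂) = (1.93 − 0.366)³/(4×0.366×1.93) = 3.81/2.82 = 1.35 m.

ΔE = 1.35 m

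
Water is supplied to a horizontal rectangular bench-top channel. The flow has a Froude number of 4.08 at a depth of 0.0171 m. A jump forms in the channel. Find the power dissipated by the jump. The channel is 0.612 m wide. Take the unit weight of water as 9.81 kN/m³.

P = 0.0110 kW

Fr₁ = 4.08 (given).
Bélanger equation: y₂/y₁ = ½[√(1 + 8Fr₁²) − 1] = ½[√134.2 − 1] = 5.29.
y₂ = 5.29 × 0.0171 = 0.0905 m.
Head loss: ΔE = (y₂ − y₁)³/(4y₁y₂) = (0.0905 − 0.0171)³/(4×0.0171×0.0905) = 0.000395/0.00619 = 0.0639 m.
V₁ = Fr₁·√(g·y₁) = 4.08×√(9.81×0.0171) = 1.67 m/s; q = V₁·y₁ = 0.0286 m²/s. Q = q·b = 0.0286 × 0.612 = 0.0175 m³/s. P = γ·Q·ΔE = 9.81 × 0.0175 × 0.0639 = 0.0110 kW.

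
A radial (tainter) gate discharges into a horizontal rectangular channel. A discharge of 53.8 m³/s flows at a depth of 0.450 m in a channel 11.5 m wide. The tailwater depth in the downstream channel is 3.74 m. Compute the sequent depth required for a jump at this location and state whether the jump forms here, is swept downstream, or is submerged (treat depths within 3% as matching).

q = Q/b = 53.8/11.5 = 4.68 m²/s; V₁ = q/y₁ = 10.4 m/s. Fr₁ = V₁/√(g·y₁) = 4.95.
By Bélanger, y₂/y₁ = ½[√(1 + 8Fr₁²) − 1] = ½[√196.9 − 1] = 6.52.
y₂ = 6.52 × 0.450 = 2.93 m.
Tailwater y_tw = 3.74 m: y_tw > y₂, so the jump is submerged.

y₂ = 2.93 m; the jump is submerged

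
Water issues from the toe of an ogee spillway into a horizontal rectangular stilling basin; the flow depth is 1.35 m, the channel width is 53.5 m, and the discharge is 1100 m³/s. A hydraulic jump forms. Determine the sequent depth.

q = Q/b = 1100/53.5 = 20.6 m²/s; V₁ = q/y₁ = 15.2 m/s. Fr₁ = V₁/√(g·y₁) = 4.19.
Bélanger equation: y₂/y₁ = ½[√(1 + 8Fr₁²) − 1] = ½[√141.1 − 1] = 5.44.
y₂ = 5.44 × 1.35 = 7.34 m.

y₂ = 7.34 m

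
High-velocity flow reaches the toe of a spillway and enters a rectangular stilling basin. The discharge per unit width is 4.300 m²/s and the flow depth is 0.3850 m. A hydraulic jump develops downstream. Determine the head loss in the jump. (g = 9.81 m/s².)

V₁ = q/y₁ = 4.300/0.3850 = 11.17 m/s. Fr₁ = V₁/√(g·y₁) = 11.17/√(9.81×0.3850) = 5.747.
Bélanger equation: y₂/y₁ = ½[√(1 + 8Fr₁²) − 1] = ½[√265.23 − 1] = 7.643.
y₂ = 7.643 × 0.3850 = 2.943 m.
V₂ = q/y₂ = 4.300/2.943 = 1.461 m/s. E₁ = y₁ + V₁²/2g = 6.743 m; E₂ = y₂ + V₂²/2g = 3.051 m. ΔE = E₁ − E₂ = 3.692 m.

ΔE = 3.692 m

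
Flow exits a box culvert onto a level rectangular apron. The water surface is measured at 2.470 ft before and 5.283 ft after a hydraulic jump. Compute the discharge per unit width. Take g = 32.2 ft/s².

For a rectangular channel the momentum equation gives q² = ½·g·y₁·y₂·(y₁ + y₂) = ½×32.2×2.470×5.283×7.753 = 1629.
q = √1629 = 40.36 ft²/s.

q = 40.36 ft²/s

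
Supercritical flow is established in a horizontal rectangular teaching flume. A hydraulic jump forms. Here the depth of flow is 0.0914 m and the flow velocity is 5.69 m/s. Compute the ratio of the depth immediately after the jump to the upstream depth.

Fr₁ = V₁/√(g·y₁) = 5.69/√(9.81×0.0914) = 6.01.
By Bélanger, y₂/y₁ = ½[√(1 + 8Fr₁²) − 1] = ½[√289.9 − 1] = 8.01.

y₂/y₁ = 8.01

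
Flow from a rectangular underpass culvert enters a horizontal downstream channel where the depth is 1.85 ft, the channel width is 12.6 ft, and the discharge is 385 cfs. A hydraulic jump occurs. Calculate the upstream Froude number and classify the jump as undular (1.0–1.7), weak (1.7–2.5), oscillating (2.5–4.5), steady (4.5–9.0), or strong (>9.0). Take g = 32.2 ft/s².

q = Q/b = 385/12.6 = 30.6 ft²/s; V₁ = q/y₁ = 16.5 ft/s. Fr₁ = V₁/√(g·y₁) = 2.14.
Fr₁ = 2.14 lies in the weak range.

Fr₁ = 2.14; weak jump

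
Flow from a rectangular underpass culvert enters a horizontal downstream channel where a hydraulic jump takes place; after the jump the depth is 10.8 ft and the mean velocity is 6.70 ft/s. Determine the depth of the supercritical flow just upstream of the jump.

y₁ = 2.30 ft

Fr₂ = V₂/√(g·y₂) = 6.70/√(32.2×10.8) = 0.359.
The Bélanger relation is symmetric: y₁/y₂ = ½[√(1 + 8Fr₂²) − 1] = ½[√2.033 − 1] = 0.213.
y₁ = 0.213 × 10.8 = 2.30 ft.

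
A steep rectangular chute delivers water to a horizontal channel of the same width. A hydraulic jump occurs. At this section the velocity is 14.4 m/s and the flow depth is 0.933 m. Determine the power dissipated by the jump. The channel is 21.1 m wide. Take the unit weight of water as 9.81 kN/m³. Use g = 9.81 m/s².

Fr₁ = V₁/√(g·y₁) = 14.4/√(9.81×0.933) = 4.76.
From the momentum equation for a rectangular channel, y₂/y₁ = ½[√(1 + 8Fr₁²) − 1] = ½[√182.2 − 1] = 6.25.
y₂ = 6.25 × 0.933 = 5.83 m.
Head loss: ΔE = (y₂ − y₁)³/(4y₁y₂) = (5.83 − 0.933)³/(4×0.933×5.83) = 118/21.8 = 5.40 m.
q = V₁·y₁ = 14.4 × 0.933 = 13.4 m²/s. Q = q·b = 13.4 × 21.1 = 283 m³/s. P = γ·Q·ΔE = 9.81 × 283 × 5.40 = 15017 kW.

P = 15017 kW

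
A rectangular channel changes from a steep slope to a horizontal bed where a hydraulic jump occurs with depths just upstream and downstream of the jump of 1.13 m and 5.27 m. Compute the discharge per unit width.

For a rectangular channel the momentum equation gives q² = ½·g·y₁·y₂·(y₁ + y₂) = ½×9.81×1.13×5.27×6.40 = 187.
q = √187 = 13.7 m²/s.

q = 13.7 m²/s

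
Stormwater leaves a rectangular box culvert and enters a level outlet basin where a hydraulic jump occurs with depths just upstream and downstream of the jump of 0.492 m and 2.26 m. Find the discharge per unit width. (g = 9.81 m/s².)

q = 3.87 m²/s

For a rectangular channel the momentum equation gives q² = ½·g·y₁·y₂·(y₁ + y₂) = ½×9.81×0.492×2.26×2.75 = 15.0.
q = √15.0 = 3.87 m²/s.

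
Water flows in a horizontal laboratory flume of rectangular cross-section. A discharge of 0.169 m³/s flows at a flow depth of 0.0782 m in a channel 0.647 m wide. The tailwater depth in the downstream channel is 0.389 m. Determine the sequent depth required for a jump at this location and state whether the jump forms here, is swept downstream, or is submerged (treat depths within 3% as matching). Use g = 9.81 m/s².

q = Q/b = 0.169/0.647 = 0.261 m²/s; V₁ = q/y₁ = 3.34 m/s. Fr₁ = V₁/√(g·y₁) = 3.81.
By Bélanger, y₂/y₁ = ½[√(1 + 8Fr₁²) − 1] = ½[√117.3 − 1] = 4.92.
y₂ = 4.92 × 0.0782 = 0.384 m.
Tailwater y_tw = 0.389 m: y_tw ≈ y₂, so the jump forms here.

y₂ = 0.384 m; the jump forms here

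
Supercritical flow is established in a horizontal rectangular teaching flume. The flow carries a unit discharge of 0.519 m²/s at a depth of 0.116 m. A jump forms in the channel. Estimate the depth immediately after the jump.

y₂ = 0.632 m

V₁ = q/y₁ = 0.519/0.116 = 4.47 m/s. Fr₁ = V₁/√(g·y₁) = 4.47/√(9.81×0.116) = 4.19.
From the momentum equation for a rectangular channel, y₂/y₁ = ½[√(1 + 8Fr₁²) − 1] = ½[√141.7 − 1] = 5.45.
y₂ = 5.45 × 0.116 = 0.632 m.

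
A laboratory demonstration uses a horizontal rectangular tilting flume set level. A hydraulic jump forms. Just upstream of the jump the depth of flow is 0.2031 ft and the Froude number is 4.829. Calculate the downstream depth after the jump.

Fr₁ = 4.829 (given).
By Bélanger, y₂/y₁ = ½[√(1 + 8Fr₁²) − 1] = ½[√187.55 − 1] = 6.348.
y₂ = 6.348 × 0.2031 = 1.289 ft.

y₂ = 1.289 ft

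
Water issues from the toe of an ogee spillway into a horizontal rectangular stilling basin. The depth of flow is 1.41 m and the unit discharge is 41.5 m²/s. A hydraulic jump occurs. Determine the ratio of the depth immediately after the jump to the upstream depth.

y₂/y₁ = 10.7

V₁ = q/y₁ = 41.5/1.41 = 29.4 m/s. Fr₁ = V₁/√(g·y₁) = 29.4/√(9.81×1.41) = 7.91.
By Bélanger, y₂/y₁ = ½[√(1 + 8Fr₁²) − 1] = ½[√502.0 − 1] = 10.7.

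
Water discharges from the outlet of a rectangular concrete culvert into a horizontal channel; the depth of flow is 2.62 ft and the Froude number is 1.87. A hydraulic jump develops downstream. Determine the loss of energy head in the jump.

Fr₁ = 1.87 (given).
Conjugate-depth relation: y₂/y₁ = ½[√(1 + 8Fr₁²) − 1] = ½[√28.98 − 1] = 2.19.
y₂ = 2.19 × 2.62 = 5.74 ft.
Head loss: ΔE = (y₂ − y₁)³/(4y₁y₂) = (5.74 − 2.62)³/(4×2.62×5.74) = 30.4/60.2 = 0.505 ft.

ΔE = 0.505 ft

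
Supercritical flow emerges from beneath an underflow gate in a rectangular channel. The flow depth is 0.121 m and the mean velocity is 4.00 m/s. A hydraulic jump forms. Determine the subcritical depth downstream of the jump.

Fr₁ = V₁/√(g·y₁) = 4.00/√(9.81×0.121) = 3.67.
From the momentum equation for a rectangular channel, y₂/y₁ = ½[√(1 + 8Fr₁²) − 1] = ½[√108.8 − 1] = 4.72.
y₂ = 4.72 × 0.121 = 0.571 m.

y₂ = 0.571 m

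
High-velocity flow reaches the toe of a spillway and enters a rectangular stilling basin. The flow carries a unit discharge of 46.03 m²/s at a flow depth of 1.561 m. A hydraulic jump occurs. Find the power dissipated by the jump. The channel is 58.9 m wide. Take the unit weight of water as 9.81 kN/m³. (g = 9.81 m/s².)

V₁ = q/y₁ = 46.03/1.561 = 29.49 m/s. Fr₁ = V₁/√(g·y₁) = 29.49/√(9.81×1.561) = 7.535.
Bélanger equation: y₂/y₁ = ½[√(1 + 8Fr₁²) − 1] = ½[√455.25 − 1] = 10.17.
y₂ = 10.17 × 1.561 = 15.87 m.
V₂ = q/y₂ = 46.03/15.87 = 2.900 m/s. E₁ = y₁ + V₁²/2g = 45.88 m; E₂ = y₂ + V₂²/2g = 16.30 m. ΔE = E₁ − E₂ = 29.58 m.
Q = q·b = 46.03 × 58.9 = 2711 m³/s. P = γ·Q·ΔE = 9.81 × 2711 × 29.58 = 786656 kW.

P = 786656 kW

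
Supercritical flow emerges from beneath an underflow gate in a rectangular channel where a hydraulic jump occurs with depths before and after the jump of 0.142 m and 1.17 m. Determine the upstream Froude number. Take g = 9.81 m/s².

Fr₁ = 6.17

For a rectangular channel the momentum equation gives q² = ½·g·y₁·y₂·(y₁ + y₂) = ½×9.81×0.142×1.17×1.31 = 1.07.
q = √1.07 = 1.03 m²/s.
V₁ = q/y₁ = 7.28 m/s; Fr₁ = V₁/√(g·y₁) = 6.17.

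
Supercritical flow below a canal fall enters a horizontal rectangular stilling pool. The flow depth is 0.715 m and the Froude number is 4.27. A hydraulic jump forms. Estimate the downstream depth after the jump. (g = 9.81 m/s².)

y₂ = 3.97 m

Fr₁ = 4.27 (given).
By Bélanger, y₂/y₁ = ½[√(1 + 8Fr₁²) − 1] = ½[√146.9 − 1] = 5.56.
y₂ = 5.56 × 0.715 = 3.97 m.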